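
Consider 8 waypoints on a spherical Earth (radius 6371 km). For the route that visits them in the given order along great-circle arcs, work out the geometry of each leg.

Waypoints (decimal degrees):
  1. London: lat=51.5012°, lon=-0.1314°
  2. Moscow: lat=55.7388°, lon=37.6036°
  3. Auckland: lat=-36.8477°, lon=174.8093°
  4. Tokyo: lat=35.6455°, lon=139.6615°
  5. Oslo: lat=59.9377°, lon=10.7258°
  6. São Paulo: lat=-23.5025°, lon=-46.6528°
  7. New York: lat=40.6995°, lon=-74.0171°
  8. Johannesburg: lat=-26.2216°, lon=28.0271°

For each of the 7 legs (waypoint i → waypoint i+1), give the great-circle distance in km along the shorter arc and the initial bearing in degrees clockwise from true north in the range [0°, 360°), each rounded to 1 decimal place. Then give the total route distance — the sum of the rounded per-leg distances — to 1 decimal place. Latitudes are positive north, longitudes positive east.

Leg 1: dist=2500.4 km, bearing=64.3°
Leg 2: dist=16202.4 km, bearing=74.8°
Leg 3: dist=8839.9 km, bearing=331.6°
Leg 4: dist=8407.3 km, bearing=336.3°
Leg 5: dist=10629.7 km, bearing=230.9°
Leg 6: dist=7679.0 km, bearing=338.1°
Leg 7: dist=12839.7 km, bearing=103.6°
Total: 67098.4 km

Leg 1: φ1=0.8988655, φ2=0.9728256, Δφ=0.0739601, Δλ=0.6586000 rad; a=sin²(Δφ/2)+cosφ1·cosφ2·sin²(Δλ/2)=0.0380147850; c=2·atan2(√a, √(1-a))=0.392461487; dist=6371·c=2500.372 ≈ 2500.4 km; running total=2500.4 km
Leg 1 bearing: y=sinΔλ·cosφ2=0.34454127, x=cosφ1·sinφ2-sinφ1·cosφ2·cosΔλ=0.16604204; θ=atan2(y, x)=64.2696° ≈ 64.3°
Leg 2: φ1=0.9728256, φ2=-0.6431137, Δφ=-1.6159393, Δλ=2.3946912 rad; a=sin²(Δφ/2)+cosφ1·cosφ2·sin²(Δλ/2)=0.9131051721; c=2·atan2(√a, √(1-a))=2.543143586; dist=6371·c=16202.368 ≈ 16202.4 km; running total=18702.8 km
Leg 2 bearing: y=sinΔλ·cosφ2=0.54365253, x=cosφ1·sinφ2-sinφ1·cosφ2·cosΔλ=0.14771052; θ=atan2(y, x)=74.7997° ≈ 74.8°
Leg 3: φ1=-0.6431137, φ2=0.6221313, Δφ=1.2652450, Δλ=-0.6134448 rad; a=sin²(Δφ/2)+cosφ1·cosφ2·sin²(Δλ/2)=0.4088751439; c=2·atan2(√a, √(1-a))=1.387522327; dist=6371·c=8839.905 ≈ 8839.9 km; running total=27542.7 km
Leg 3 bearing: y=sinΔλ·cosφ2=-0.46782576, x=cosφ1·sinφ2-sinφ1·cosφ2·cosΔλ=0.86482605; θ=atan2(y, x)=-28.4111° <0 so +360° → 331.5889° ≈ 331.6°
Leg 4: φ1=0.6221313, φ2=1.0461102, Δφ=0.4239789, Δλ=-2.2503525 rad; a=sin²(Δφ/2)+cosφ1·cosφ2·sin²(Δλ/2)=0.3757279720; c=2·atan2(√a, √(1-a))=1.319619473; dist=6371·c=8407.296 ≈ 8407.3 km; running total=35950.0 km
Leg 4 bearing: y=sinΔλ·cosφ2=-0.38965811, x=cosφ1·sinφ2-sinφ1·cosφ2·cosΔλ=0.88678769; θ=atan2(y, x)=-23.7209° <0 so +360° → 336.2791° ≈ 336.3°
Leg 5: φ1=1.0461102, φ2=-0.4101960, Δφ=-1.4563062, Δλ=-1.0014455 rad; a=sin²(Δφ/2)+cosφ1·cosφ2·sin²(Δλ/2)=0.5487484617; c=2·atan2(√a, √(1-a))=1.668448377; dist=6371·c=10629.685 ≈ 10629.7 km; running total=46579.7 km
Leg 5 bearing: y=sinΔλ·cosφ2=-0.77238021, x=cosφ1·sinφ2-sinφ1·cosφ2·cosΔλ=-0.62763299; θ=atan2(y, x)=-129.0972° <0 so +360° → 230.9028° ≈ 230.9°
Leg 6: φ1=-0.4101960, φ2=0.7103403, Δφ=1.1205363, Δλ=-0.4775971 rad; a=sin²(Δφ/2)+cosφ1·cosφ2·sin²(Δλ/2)=0.3212985404; c=2·atan2(√a, √(1-a))=1.205310666; dist=6371·c=7679.034 ≈ 7679.0 km; running total=54258.7 km
Leg 6 bearing: y=sinΔλ·cosφ2=-0.34847642, x=cosφ1·sinφ2-sinφ1·cosφ2·cosΔλ=0.86650294; θ=atan2(y, x)=-21.9082° <0 so +360° → 338.0918° ≈ 338.1°
Leg 7: φ1=0.7103403, φ2=-0.4576533, Δφ=-1.1679935, Δλ=1.7810073 rad; a=sin²(Δφ/2)+cosφ1·cosφ2·sin²(Δλ/2)=0.7150206085; c=2·atan2(√a, √(1-a))=2.015334757; dist=6371·c=12839.698 ≈ 12839.7 km; running total=67098.4 km
Leg 7 bearing: y=sinΔλ·cosφ2=0.87734411, x=cosφ1·sinφ2-sinφ1·cosφ2·cosΔλ=-0.21291282; θ=atan2(y, x)=103.6408° ≈ 103.6°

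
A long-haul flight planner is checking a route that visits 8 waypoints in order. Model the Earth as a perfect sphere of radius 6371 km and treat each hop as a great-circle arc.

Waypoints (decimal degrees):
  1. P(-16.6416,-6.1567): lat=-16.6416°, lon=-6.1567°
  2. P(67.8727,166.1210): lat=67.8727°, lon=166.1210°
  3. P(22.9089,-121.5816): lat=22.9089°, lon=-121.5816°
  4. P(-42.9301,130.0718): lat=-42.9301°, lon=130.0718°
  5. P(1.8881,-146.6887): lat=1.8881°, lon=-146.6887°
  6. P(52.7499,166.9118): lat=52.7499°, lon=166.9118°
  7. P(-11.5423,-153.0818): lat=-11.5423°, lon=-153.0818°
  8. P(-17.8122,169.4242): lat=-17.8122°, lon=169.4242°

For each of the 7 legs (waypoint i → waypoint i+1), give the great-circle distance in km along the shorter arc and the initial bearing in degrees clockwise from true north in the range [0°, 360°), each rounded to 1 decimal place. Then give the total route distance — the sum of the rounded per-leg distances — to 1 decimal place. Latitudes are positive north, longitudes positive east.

Leg 1: dist=14291.7 km, bearing=3.7°
Leg 2: dist=6918.4 km, bearing=97.3°
Leg 3: dist=13178.5 km, bearing=232.3°
Leg 4: dist=9601.4 km, bearing=84.0°
Leg 5: dist=7080.6 km, bearing=330.7°
Leg 6: dist=8099.8 km, bearing=138.8°
Leg 7: dist=4085.8 km, bearing=255.6°
Total: 63256.2 km

Leg 1: φ1=-0.2904507, φ2=1.1846021, Δφ=1.4750528, Δλ=3.0068131 rad; a=sin²(Δφ/2)+cosφ1·cosφ2·sin²(Δλ/2)=0.8114538927; c=2·atan2(√a, √(1-a))=2.243250546; dist=6371·c=14291.749 ≈ 14291.7 km; running total=14291.7 km
Leg 1 bearing: y=sinΔλ·cosφ2=0.05061327, x=cosφ1·sinφ2-sinφ1·cosφ2·cosΔλ=0.78065625; θ=atan2(y, x)=3.7095° ≈ 3.7°
Leg 2: φ1=1.1846021, φ2=0.3998357, Δφ=-0.7847664, Δλ=-5.0213576 rad; a=sin²(Δφ/2)+cosφ1·cosφ2·sin²(Δλ/2)=0.2669508117; c=2·atan2(√a, √(1-a))=1.085920643; dist=6371·c=6918.400 ≈ 6918.4 km; running total=21210.1 km
Leg 2 bearing: y=sinΔλ·cosφ2=0.87750755, x=cosφ1·sinφ2-sinφ1·cosφ2·cosΔλ=-0.11283972; θ=atan2(y, x)=97.3275° ≈ 97.3°
Leg 3: φ1=0.3998357, φ2=-0.7492716, Δφ=-1.1491073, Δλ=4.3921804 rad; a=sin²(Δφ/2)+cosφ1·cosφ2·sin²(Δλ/2)=0.7387099430; c=2·atan2(√a, √(1-a))=2.068512321; dist=6371·c=13178.492 ≈ 13178.5 km; running total=34388.6 km
Leg 3 bearing: y=sinΔλ·cosφ2=-0.69496806, x=cosφ1·sinφ2-sinφ1·cosφ2·cosΔλ=-0.53767058; θ=atan2(y, x)=-127.7278° <0 so +360° → 232.2722° ≈ 232.3°
Leg 4: φ1=-0.7492716, φ2=0.0329536, Δφ=0.7822252, Δλ=-4.8303820 rad; a=sin²(Δφ/2)+cosφ1·cosφ2·sin²(Δλ/2)=0.4681475998; c=2·atan2(√a, √(1-a))=1.507048359; dist=6371·c=9601.405 ≈ 9601.4 km; running total=43990.0 km
Leg 4 bearing: y=sinΔλ·cosφ2=0.99250776, x=cosφ1·sinφ2-sinφ1·cosφ2·cosΔλ=0.10425955; θ=atan2(y, x)=84.0033° ≈ 84.0°
Leg 5: φ1=0.0329536, φ2=0.9206594, Δφ=0.8877059, Δλ=5.4733613 rad; a=sin²(Δφ/2)+cosφ1·cosφ2·sin²(Δλ/2)=0.2782864817; c=2·atan2(√a, √(1-a))=1.111377761; dist=6371·c=7080.588 ≈ 7080.6 km; running total=51070.6 km
Leg 5 bearing: y=sinΔλ·cosφ2=-0.43833424, x=cosφ1·sinφ2-sinφ1·cosφ2·cosΔλ=0.78181555; θ=atan2(y, x)=-29.2777° <0 so +360° → 330.7223° ≈ 330.7°
Leg 6: φ1=0.9206594, φ2=-0.2014511, Δφ=-1.1221106, Δλ=-5.5849419 rad; a=sin²(Δφ/2)+cosφ1·cosφ2·sin²(Δλ/2)=0.3525046317; c=2·atan2(√a, √(1-a))=1.271350503; dist=6371·c=8099.774 ≈ 8099.8 km; running total=59170.4 km
Leg 6 bearing: y=sinΔλ·cosφ2=0.62987251, x=cosφ1·sinφ2-sinφ1·cosφ2·cosΔλ=-0.71849919; θ=atan2(y, x)=138.7606° ≈ 138.8°
Leg 7: φ1=-0.2014511, φ2=-0.3108815, Δφ=-0.1094304, Δλ=5.6287916 rad; a=sin²(Δφ/2)+cosφ1·cosφ2·sin²(Δλ/2)=0.0993421662; c=2·atan2(√a, √(1-a))=0.641305113; dist=6371·c=4085.755 ≈ 4085.8 km; running total=63256.2 km
Leg 7 bearing: y=sinΔλ·cosφ2=-0.57950091, x=cosφ1·sinφ2-sinφ1·cosφ2·cosΔλ=-0.14856613; θ=atan2(y, x)=-104.3792° <0 so +360° → 255.6208° ≈ 255.6°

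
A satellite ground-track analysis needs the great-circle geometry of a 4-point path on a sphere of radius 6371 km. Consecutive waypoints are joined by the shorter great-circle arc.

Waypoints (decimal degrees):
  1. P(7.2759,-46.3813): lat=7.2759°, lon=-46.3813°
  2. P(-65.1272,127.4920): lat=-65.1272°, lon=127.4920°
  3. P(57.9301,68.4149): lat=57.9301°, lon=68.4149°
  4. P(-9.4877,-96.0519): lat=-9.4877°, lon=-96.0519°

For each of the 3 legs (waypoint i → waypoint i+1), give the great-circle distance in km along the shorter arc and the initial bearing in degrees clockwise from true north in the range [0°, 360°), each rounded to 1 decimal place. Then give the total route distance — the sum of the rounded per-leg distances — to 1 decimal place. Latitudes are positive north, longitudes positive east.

Leg 1: dist=13564.4 km, bearing=177.0°
Leg 2: dist=14549.5 km, bearing=323.0°
Leg 3: dist=14467.5 km, bearing=339.8°
Total: 42581.4 km

Leg 1: φ1=0.1269884, φ2=-1.1366841, Δφ=-1.2636725, Δλ=3.0346616 rad; a=sin²(Δφ/2)+cosφ1·cosφ2·sin²(Δλ/2)=0.7648677005; c=2·atan2(√a, √(1-a))=2.129084895; dist=6371·c=13564.400 ≈ 13564.4 km; running total=13564.4 km
Leg 1 bearing: y=sinΔλ·cosφ2=0.04489011, x=cosφ1·sinφ2-sinφ1·cosφ2·cosΔλ=-0.84697419; θ=atan2(y, x)=176.9661° ≈ 177.0°
Leg 2: φ1=-1.1366841, φ2=1.0110710, Δφ=2.1477551, Δλ=-1.0310899 rad; a=sin²(Δφ/2)+cosφ1·cosφ2·sin²(Δλ/2)=0.8270188731; c=2·atan2(√a, √(1-a))=2.283706201; dist=6371·c=14549.492 ≈ 14549.5 km; running total=28113.9 km
Leg 2 bearing: y=sinΔλ·cosφ2=-0.45548353, x=cosφ1·sinφ2-sinφ1·cosφ2·cosΔλ=0.60396141; θ=atan2(y, x)=-37.0221° <0 so +360° → 322.9779° ≈ 323.0°
Leg 3: φ1=1.0110710, φ2=-0.1655916, Δφ=-1.1766626, Δλ=-2.8704872 rad; a=sin²(Δφ/2)+cosφ1·cosφ2·sin²(Δλ/2)=0.8221225391; c=2·atan2(√a, √(1-a))=2.270832140; dist=6371·c=14467.472 ≈ 14467.5 km; running total=42581.4 km
Leg 3 bearing: y=sinΔλ·cosφ2=-0.26413352, x=cosφ1·sinφ2-sinφ1·cosφ2·cosΔλ=0.71776163; θ=atan2(y, x)=-20.2034° <0 so +360° → 339.7966° ≈ 339.8°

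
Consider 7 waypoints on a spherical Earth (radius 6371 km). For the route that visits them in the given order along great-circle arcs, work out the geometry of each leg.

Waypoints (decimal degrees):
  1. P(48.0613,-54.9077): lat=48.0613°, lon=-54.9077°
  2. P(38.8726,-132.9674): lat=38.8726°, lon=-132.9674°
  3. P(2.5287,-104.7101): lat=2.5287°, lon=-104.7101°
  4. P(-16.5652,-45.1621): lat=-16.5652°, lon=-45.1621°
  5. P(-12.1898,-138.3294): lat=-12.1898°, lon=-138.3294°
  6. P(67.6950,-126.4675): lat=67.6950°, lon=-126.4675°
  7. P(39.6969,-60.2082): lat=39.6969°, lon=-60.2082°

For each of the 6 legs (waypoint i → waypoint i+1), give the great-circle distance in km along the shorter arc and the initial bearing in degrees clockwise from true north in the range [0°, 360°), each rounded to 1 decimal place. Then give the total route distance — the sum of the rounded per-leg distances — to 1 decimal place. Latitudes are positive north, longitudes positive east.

Leg 1: φ1=0.8388279, φ2=0.6784549, Δφ=-0.1603731, Δλ=-1.3623988 rad; a=sin²(Δφ/2)+cosφ1·cosφ2·sin²(Δλ/2)=0.2127541168; c=2·atan2(√a, √(1-a))=0.958813239; dist=6371·c=6108.599 ≈ 6108.6 km; running total=6108.6 km
Leg 1 bearing: y=sinΔλ·cosφ2=-0.76169857, x=cosφ1·sinφ2-sinφ1·cosφ2·cosΔλ=0.29962393; θ=atan2(y, x)=-68.5272° <0 so +360° → 291.4728° ≈ 291.5°
Leg 2: φ1=0.6784549, φ2=0.0441341, Δφ=-0.6343207, Δλ=0.4931829 rad; a=sin²(Δφ/2)+cosφ1·cosφ2·sin²(Δλ/2)=0.1436069461; c=2·atan2(√a, √(1-a))=0.777333778; dist=6371·c=4952.394 ≈ 4952.4 km; running total=11061.0 km
Leg 2 bearing: y=sinΔλ·cosφ2=0.47297089, x=cosφ1·sinφ2-sinφ1·cosφ2·cosΔλ=-0.51791360; θ=atan2(y, x)=137.5969° ≈ 137.6°
Leg 3: φ1=0.0441341, φ2=-0.2891173, Δφ=-0.3332514, Δλ=1.0393087 rad; a=sin²(Δφ/2)+cosφ1·cosφ2·sin²(Δλ/2)=0.2636352328; c=2·atan2(√a, √(1-a))=1.078410620; dist=6371·c=6870.554 ≈ 6870.6 km; running total=17931.6 km
Leg 3 bearing: y=sinΔλ·cosφ2=0.82627529, x=cosφ1·sinφ2-sinφ1·cosφ2·cosΔλ=-0.30626122; θ=atan2(y, x)=110.3374° ≈ 110.3°
Leg 4: φ1=-0.2891173, φ2=-0.2127521, Δφ=0.0763651, Δλ=-1.6260761 rad; a=sin²(Δφ/2)+cosφ1·cosφ2·sin²(Δλ/2)=0.4957820271; c=2·atan2(√a, √(1-a))=1.562360281; dist=6371·c=9953.797 ≈ 9953.8 km; running total=27885.4 km
Leg 4 bearing: y=sinΔλ·cosφ2=-0.97596040, x=cosφ1·sinφ2-sinφ1·cosφ2·cosΔλ=-0.21778460; θ=atan2(y, x)=-102.5794° <0 so +360° → 257.4206° ≈ 257.4°
Leg 5: φ1=-0.2127521, φ2=1.1815006, Δφ=1.3942528, Δλ=0.2070292 rad; a=sin²(Δφ/2)+cosφ1·cosφ2·sin²(Δλ/2)=0.4161470212; c=2·atan2(√a, √(1-a))=1.402294120; dist=6371·c=8934.016 ≈ 8934.0 km; running total=36819.4 km
Leg 5 bearing: y=sinΔλ·cosφ2=0.07801512, x=cosφ1·sinφ2-sinφ1·cosφ2·cosΔλ=0.98274531; θ=atan2(y, x)=4.5389° ≈ 4.5°
Leg 6: φ1=1.1815006, φ2=0.6928416, Δφ=-0.4886590, Δλ=1.1564429 rad; a=sin²(Δφ/2)+cosφ1·cosφ2·sin²(Δλ/2)=0.1457476487; c=2·atan2(√a, √(1-a))=0.783419245; dist=6371·c=4991.164 ≈ 4991.2 km; running total=41810.6 km
Leg 6 bearing: y=sinΔλ·cosφ2=0.70432217, x=cosφ1·sinφ2-sinφ1·cosφ2·cosΔλ=-0.04417432; θ=atan2(y, x)=93.5888° ≈ 93.6°

Leg 1: dist=6108.6 km, bearing=291.5°
Leg 2: dist=4952.4 km, bearing=137.6°
Leg 3: dist=6870.6 km, bearing=110.3°
Leg 4: dist=9953.8 km, bearing=257.4°
Leg 5: dist=8934.0 km, bearing=4.5°
Leg 6: dist=4991.2 km, bearing=93.6°
Total: 41810.6 km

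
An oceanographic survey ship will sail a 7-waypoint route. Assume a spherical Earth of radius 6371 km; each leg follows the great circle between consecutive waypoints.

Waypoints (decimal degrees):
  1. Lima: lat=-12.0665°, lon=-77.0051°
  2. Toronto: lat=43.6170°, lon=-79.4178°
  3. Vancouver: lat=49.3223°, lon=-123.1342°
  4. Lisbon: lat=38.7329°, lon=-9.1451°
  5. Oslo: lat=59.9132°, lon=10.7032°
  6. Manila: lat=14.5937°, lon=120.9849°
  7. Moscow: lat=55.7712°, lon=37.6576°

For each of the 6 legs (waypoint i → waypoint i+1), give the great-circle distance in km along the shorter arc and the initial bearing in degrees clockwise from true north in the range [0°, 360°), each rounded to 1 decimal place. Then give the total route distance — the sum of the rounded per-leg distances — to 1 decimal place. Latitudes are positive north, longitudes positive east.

Leg 1: dist=6196.6 km, bearing=357.9°
Leg 2: dist=3358.7 km, bearing=296.4°
Leg 3: dist=8280.3 km, bearing=47.7°
Leg 4: dist=2735.7 km, bearing=24.1°
Leg 5: dist=9689.8 km, bearing=65.3°
Leg 6: dist=8255.3 km, bearing=324.5°
Total: 38516.4 km

Leg 1: φ1=-0.2106002, φ2=0.7612603, Δφ=0.9718604, Δλ=-0.0421096 rad; a=sin²(Δφ/2)+cosφ1·cosφ2·sin²(Δλ/2)=0.2184318377; c=2·atan2(√a, √(1-a))=0.972620083; dist=6371·c=6196.563 ≈ 6196.6 km; running total=6196.6 km
Leg 1 bearing: y=sinΔλ·cosφ2=-0.03047693, x=cosφ1·sinφ2-sinφ1·cosφ2·cosΔλ=0.82580181; θ=atan2(y, x)=-2.1136° <0 so +360° → 357.8864° ≈ 357.9°
Leg 2: φ1=0.7612603, φ2=0.8608365, Δφ=0.0995763, Δλ=-0.7629951 rad; a=sin²(Δφ/2)+cosφ1·cosφ2·sin²(Δλ/2)=0.0678871906; c=2·atan2(√a, √(1-a))=0.527187202; dist=6371·c=3358.710 ≈ 3358.7 km; running total=9555.3 km
Leg 2 bearing: y=sinΔλ·cosφ2=-0.45045429, x=cosφ1·sinφ2-sinφ1·cosφ2·cosΔλ=0.22406476; θ=atan2(y, x)=-63.5534° <0 so +360° → 296.4466° ≈ 296.4°
Leg 3: φ1=0.8608365, φ2=0.6760166, Δφ=-0.1848199, Δλ=1.9894851 rad; a=sin²(Δφ/2)+cosφ1·cosφ2·sin²(Δλ/2)=0.3661008698; c=2·atan2(√a, √(1-a))=1.299689230; dist=6371·c=8280.320 ≈ 8280.3 km; running total=17835.6 km
Leg 3 bearing: y=sinΔλ·cosφ2=0.71269090, x=cosφ1·sinφ2-sinφ1·cosφ2·cosΔλ=0.64834850; θ=atan2(y, x)=47.7066° ≈ 47.7°
Leg 4: φ1=0.6760166, φ2=1.0456826, Δφ=0.3696660, Δλ=0.3464182 rad; a=sin²(Δφ/2)+cosφ1·cosφ2·sin²(Δλ/2)=0.0453914003; c=2·atan2(√a, √(1-a))=0.429396419; dist=6371·c=2735.685 ≈ 2735.7 km; running total=20571.3 km
Leg 4 bearing: y=sinΔλ·cosφ2=0.17021074, x=cosφ1·sinφ2-sinφ1·cosφ2·cosΔλ=0.37993735; θ=atan2(y, x)=24.1322° ≈ 24.1°
Leg 5: φ1=1.0456826, φ2=0.2547081, Δφ=-0.7909745, Δλ=1.9247788 rad; a=sin²(Δφ/2)+cosφ1·cosφ2·sin²(Δλ/2)=0.4750754806; c=2·atan2(√a, √(1-a))=1.520926620; dist=6371·c=9689.823 ≈ 9689.8 km; running total=30261.1 km
Leg 5 bearing: y=sinΔλ·cosφ2=0.90773690, x=cosφ1·sinφ2-sinφ1·cosφ2·cosΔλ=0.41656787; θ=atan2(y, x)=65.3492° ≈ 65.3°
Leg 6: φ1=0.2547081, φ2=0.9733911, Δφ=0.7186830, Δλ=-1.4543357 rad; a=sin²(Δφ/2)+cosφ1·cosφ2·sin²(Δλ/2)=0.3642126584; c=2·atan2(√a, √(1-a))=1.295767497; dist=6371·c=8255.335 ≈ 8255.3 km; running total=38516.4 km
Leg 6 bearing: y=sinΔλ·cosφ2=-0.55868875, x=cosφ1·sinφ2-sinφ1·cosφ2·cosΔλ=0.78365431; θ=atan2(y, x)=-35.4861° <0 so +360° → 324.5139° ≈ 324.5°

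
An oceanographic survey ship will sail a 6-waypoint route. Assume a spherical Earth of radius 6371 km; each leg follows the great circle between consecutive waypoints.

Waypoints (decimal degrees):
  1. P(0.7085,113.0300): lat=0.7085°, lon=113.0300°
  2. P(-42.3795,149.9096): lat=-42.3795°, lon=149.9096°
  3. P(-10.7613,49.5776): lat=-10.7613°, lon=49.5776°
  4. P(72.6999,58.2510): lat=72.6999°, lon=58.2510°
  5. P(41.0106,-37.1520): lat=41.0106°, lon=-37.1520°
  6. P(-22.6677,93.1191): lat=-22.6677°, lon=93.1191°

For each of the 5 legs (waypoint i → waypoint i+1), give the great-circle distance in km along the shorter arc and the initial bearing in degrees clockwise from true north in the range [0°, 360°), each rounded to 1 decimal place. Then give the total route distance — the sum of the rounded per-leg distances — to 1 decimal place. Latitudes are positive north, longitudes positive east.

Leg 1: dist=6046.0 km, bearing=146.9°
Leg 2: dist=10034.9 km, bearing=255.1°
Leg 3: dist=9301.9 km, bearing=2.6°
Leg 4: dist=5864.8 km, bearing=289.3°
Leg 5: dist=14974.3 km, bearing=81.9°
Total: 46221.9 km

Leg 1: φ1=0.0123657, φ2=-0.7396618, Δφ=-0.7520275, Δλ=0.6436704 rad; a=sin²(Δφ/2)+cosφ1·cosφ2·sin²(Δλ/2)=0.2087488534; c=2·atan2(√a, √(1-a))=0.948992521; dist=6371·c=6046.031 ≈ 6046.0 km; running total=6046.0 km
Leg 1 bearing: y=sinΔλ·cosφ2=0.44331800, x=cosφ1·sinφ2-sinφ1·cosφ2·cosΔλ=-0.68129306; θ=atan2(y, x)=146.9479° ≈ 146.9°
Leg 2: φ1=-0.7396618, φ2=-0.1878201, Δφ=0.5518417, Δλ=-1.7511237 rad; a=sin²(Δφ/2)+cosφ1·cosφ2·sin²(Δλ/2)=0.5021508016; c=2·atan2(√a, √(1-a))=1.575097943; dist=6371·c=10034.949 ≈ 10034.9 km; running total=16080.9 km
Leg 2 bearing: y=sinΔλ·cosφ2=-0.96648378, x=cosφ1·sinφ2-sinφ1·cosφ2·cosΔλ=-0.25669165; θ=atan2(y, x)=-104.8740° <0 so +360° → 255.1260° ≈ 255.1°
Leg 3: φ1=-0.1878201, φ2=1.2688526, Δφ=1.4566727, Δλ=0.1513794 rad; a=sin²(Δφ/2)+cosφ1·cosφ2·sin²(Δλ/2)=0.4447324833; c=2·atan2(√a, √(1-a))=1.460034961; dist=6371·c=9301.883 ≈ 9301.9 km; running total=25382.8 km
Leg 3 bearing: y=sinΔλ·cosφ2=0.04484494, x=cosφ1·sinφ2-sinφ1·cosφ2·cosΔλ=0.99285998; θ=atan2(y, x)=2.5861° ≈ 2.6°
Leg 4: φ1=1.2688526, φ2=0.7157700, Δφ=-0.5530826, Δλ=-1.6650965 rad; a=sin²(Δφ/2)+cosφ1·cosφ2·sin²(Δλ/2)=0.1973084519; c=2·atan2(√a, √(1-a))=0.920549231; dist=6371·c=5864.819 ≈ 5864.8 km; running total=31247.6 km
Leg 4 bearing: y=sinΔλ·cosφ2=-0.75123558, x=cosφ1·sinφ2-sinφ1·cosφ2·cosΔλ=0.26297605; θ=atan2(y, x)=-70.7070° <0 so +360° → 289.2930° ≈ 289.3°
Leg 5: φ1=0.7157700, φ2=-0.3956260, Δφ=-1.1113960, Δλ=2.2736596 rad; a=sin²(Δφ/2)+cosφ1·cosφ2·sin²(Δλ/2)=0.8514908878; c=2·atan2(√a, √(1-a))=2.350377736; dist=6371·c=14974.257 ≈ 14974.3 km; running total=46221.9 km
Leg 5 bearing: y=sinΔλ·cosφ2=0.70405734, x=cosφ1·sinφ2-sinφ1·cosφ2·cosΔλ=0.10059762; θ=atan2(y, x)=81.8685° ≈ 81.9°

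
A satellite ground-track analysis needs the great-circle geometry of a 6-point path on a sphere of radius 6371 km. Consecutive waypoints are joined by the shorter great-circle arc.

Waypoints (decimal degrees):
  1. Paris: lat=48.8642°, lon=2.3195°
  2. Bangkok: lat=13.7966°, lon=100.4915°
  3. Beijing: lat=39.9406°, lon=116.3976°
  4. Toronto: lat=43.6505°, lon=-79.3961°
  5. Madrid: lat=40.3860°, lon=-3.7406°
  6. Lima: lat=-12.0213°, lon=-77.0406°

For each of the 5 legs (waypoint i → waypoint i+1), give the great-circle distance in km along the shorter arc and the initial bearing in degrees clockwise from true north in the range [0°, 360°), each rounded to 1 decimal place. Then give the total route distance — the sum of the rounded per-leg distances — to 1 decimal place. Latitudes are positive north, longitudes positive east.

Leg 1: dist=9441.1 km, bearing=74.8°
Leg 2: dist=3295.4 km, bearing=25.1°
Leg 3: dist=10586.1 km, bearing=11.4°
Leg 4: dist=6036.0 km, bearing=65.4°
Leg 5: dist=9502.9 km, bearing=250.0°
Total: 38861.5 km

Leg 1: φ1=0.8528412, φ2=0.2407961, Δφ=-0.6120451, Δλ=1.7134246 rad; a=sin²(Δφ/2)+cosφ1·cosφ2·sin²(Δλ/2)=0.4556015466; c=2·atan2(√a, √(1-a))=1.481882312; dist=6371·c=9441.072 ≈ 9441.1 km; running total=9441.1 km
Leg 1 bearing: y=sinΔλ·cosφ2=0.96128721, x=cosφ1·sinφ2-sinφ1·cosφ2·cosΔλ=0.26084863; θ=atan2(y, x)=74.8182° ≈ 74.8°
Leg 2: φ1=0.2407961, φ2=0.6970950, Δφ=0.4562989, Δλ=0.2776138 rad; a=sin²(Δφ/2)+cosφ1·cosφ2·sin²(Δλ/2)=0.0654096419; c=2·atan2(√a, √(1-a))=0.517253237; dist=6371·c=3295.420 ≈ 3295.4 km; running total=12736.5 km
Leg 2 bearing: y=sinΔλ·cosφ2=0.21012589, x=cosφ1·sinφ2-sinφ1·cosφ2·cosΔλ=0.44762930; θ=atan2(y, x)=25.1463° ≈ 25.1°
Leg 3: φ1=0.6970950, φ2=0.7618449, Δφ=0.0647500, Δλ=-3.4172447 rad; a=sin²(Δφ/2)+cosφ1·cosφ2·sin²(Δλ/2)=0.5453399053; c=2·atan2(√a, √(1-a))=1.661600874; dist=6371·c=10586.059 ≈ 10586.1 km; running total=23322.6 km
Leg 3 bearing: y=sinΔλ·cosφ2=0.19693556, x=cosφ1·sinφ2-sinφ1·cosφ2·cosΔλ=0.97621389; θ=atan2(y, x)=11.4054° ≈ 11.4°
Leg 4: φ1=0.7618449, φ2=0.7048687, Δφ=-0.0569763, Δλ=1.3204376 rad; a=sin²(Δφ/2)+cosφ1·cosφ2·sin²(Δλ/2)=0.2081069901; c=2·atan2(√a, √(1-a))=0.947412294; dist=6371·c=6035.964 ≈ 6036.0 km; running total=29358.6 km
Leg 4 bearing: y=sinΔλ·cosφ2=0.73794969, x=cosφ1·sinφ2-sinφ1·cosφ2·cosΔλ=0.33856186; θ=atan2(y, x)=65.3549° ≈ 65.4°
Leg 5: φ1=0.7048687, φ2=-0.2098113, Δφ=-0.9146799, Δλ=-1.2793263 rad; a=sin²(Δφ/2)+cosφ1·cosφ2·sin²(Δλ/2)=0.4604335432; c=2·atan2(√a, √(1-a))=1.491580591; dist=6371·c=9502.860 ≈ 9502.9 km; running total=38861.5 km
Leg 5 bearing: y=sinΔλ·cosφ2=-0.93681768, x=cosφ1·sinφ2-sinφ1·cosφ2·cosΔλ=-0.34075008; θ=atan2(y, x)=-109.9879° <0 so +360° → 250.0121° ≈ 250.0°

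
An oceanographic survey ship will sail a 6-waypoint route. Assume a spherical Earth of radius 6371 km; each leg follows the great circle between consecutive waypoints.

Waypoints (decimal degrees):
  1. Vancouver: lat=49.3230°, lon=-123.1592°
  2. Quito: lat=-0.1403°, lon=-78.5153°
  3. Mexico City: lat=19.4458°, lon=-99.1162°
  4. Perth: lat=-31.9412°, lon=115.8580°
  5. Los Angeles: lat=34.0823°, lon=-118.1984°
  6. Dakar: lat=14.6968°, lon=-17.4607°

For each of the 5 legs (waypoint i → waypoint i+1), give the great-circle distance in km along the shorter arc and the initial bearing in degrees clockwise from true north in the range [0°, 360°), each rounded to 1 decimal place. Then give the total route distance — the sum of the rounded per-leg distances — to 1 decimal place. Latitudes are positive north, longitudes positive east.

Leg 1: φ1=0.8608487, φ2=-0.0024487, Δφ=-0.8632974, Δλ=0.7791830 rad; a=sin²(Δφ/2)+cosφ1·cosφ2·sin²(Δλ/2)=0.2690574742; c=2·atan2(√a, √(1-a))=1.090676958; dist=6371·c=6948.703 ≈ 6948.7 km; running total=6948.7 km
Leg 1 bearing: y=sinΔλ·cosφ2=0.70269629, x=cosφ1·sinφ2-sinφ1·cosφ2·cosΔλ=-0.54118400; θ=atan2(y, x)=127.6018° ≈ 127.6°
Leg 2: φ1=-0.0024487, φ2=0.3393932, Δφ=0.3418419, Δλ=-0.3595535 rad; a=sin²(Δφ/2)+cosφ1·cosφ2·sin²(Δλ/2)=0.0590796615; c=2·atan2(√a, √(1-a))=0.491044779; dist=6371·c=3128.446 ≈ 3128.4 km; running total=10077.1 km
Leg 2 bearing: y=sinΔλ·cosφ2=-0.33178535, x=cosφ1·sinφ2-sinφ1·cosφ2·cosΔλ=0.33507536; θ=atan2(y, x)=-44.7173° <0 so +360° → 315.2827° ≈ 315.3°
Leg 3: φ1=0.3393932, φ2=-0.5574791, Δφ=-0.8968723, Δλ=3.7520076 rad; a=sin²(Δφ/2)+cosφ1·cosφ2·sin²(Δλ/2)=0.9159040690; c=2·atan2(√a, √(1-a))=2.553153639; dist=6371·c=16266.142 ≈ 16266.1 km; running total=26343.2 km
Leg 3 bearing: y=sinΔλ·cosφ2=-0.48641902, x=cosφ1·sinφ2-sinφ1·cosφ2·cosΔλ=-0.26737943; θ=atan2(y, x)=-118.7971° <0 so +360° → 241.2029° ≈ 241.2°
Leg 4: φ1=-0.5574791, φ2=0.5948484, Δφ=1.1523275, Δλ=-4.0850548 rad; a=sin²(Δφ/2)+cosφ1·cosφ2·sin²(Δλ/2)=0.8545121351; c=2·atan2(√a, √(1-a))=2.358909919; dist=6371·c=15028.615 ≈ 15028.6 km; running total=41371.8 km
Leg 4 bearing: y=sinΔλ·cosφ2=0.67053386, x=cosφ1·sinφ2-sinφ1·cosφ2·cosΔλ=0.21833216; θ=atan2(y, x)=71.9643° ≈ 72.0°
Leg 5: φ1=0.5948484, φ2=0.2565075, Δφ=-0.3383408, Δλ=1.7582045 rad; a=sin²(Δφ/2)+cosφ1·cosφ2·sin²(Δλ/2)=0.5035453058; c=2·atan2(√a, √(1-a))=1.577886998; dist=6371·c=10052.718 ≈ 10052.7 km; running total=51424.5 km
Leg 5 bearing: y=sinΔλ·cosφ2=0.95034522, x=cosφ1·sinφ2-sinφ1·cosφ2·cosΔλ=0.31111683; θ=atan2(y, x)=71.8730° ≈ 71.9°

Leg 1: dist=6948.7 km, bearing=127.6°
Leg 2: dist=3128.4 km, bearing=315.3°
Leg 3: dist=16266.1 km, bearing=241.2°
Leg 4: dist=15028.6 km, bearing=72.0°
Leg 5: dist=10052.7 km, bearing=71.9°
Total: 51424.5 km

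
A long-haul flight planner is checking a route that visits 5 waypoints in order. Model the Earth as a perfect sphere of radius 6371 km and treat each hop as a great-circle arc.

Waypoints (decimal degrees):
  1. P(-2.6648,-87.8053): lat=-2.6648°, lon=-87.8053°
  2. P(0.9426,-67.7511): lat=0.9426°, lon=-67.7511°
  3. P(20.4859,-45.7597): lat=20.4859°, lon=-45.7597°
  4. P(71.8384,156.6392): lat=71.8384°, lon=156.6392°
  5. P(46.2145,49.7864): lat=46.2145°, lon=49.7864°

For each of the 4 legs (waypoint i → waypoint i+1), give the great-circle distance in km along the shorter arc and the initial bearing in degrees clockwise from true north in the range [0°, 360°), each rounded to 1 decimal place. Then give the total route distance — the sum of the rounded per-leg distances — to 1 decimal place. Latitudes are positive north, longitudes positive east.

Leg 1: φ1=-0.0465095, φ2=0.0164515, Δφ=0.0629610, Δλ=0.3500118 rad; a=sin²(Δφ/2)+cosφ1·cosφ2·sin²(Δλ/2)=0.0312694842; c=2·atan2(√a, √(1-a))=0.355533168; dist=6371·c=2265.102 ≈ 2265.1 km; running total=2265.1 km
Leg 1 bearing: y=sinΔλ·cosφ2=0.34286251, x=cosφ1·sinφ2-sinφ1·cosφ2·cosΔλ=0.06010088; θ=atan2(y, x)=80.0576° ≈ 80.1°
Leg 2: φ1=0.0164515, φ2=0.3575464, Δφ=0.3410949, Δλ=0.3838223 rad; a=sin²(Δφ/2)+cosφ1·cosφ2·sin²(Δλ/2)=0.0628801457; c=2·atan2(√a, √(1-a))=0.506928740; dist=6371·c=3229.643 ≈ 3229.6 km; running total=5494.7 km
Leg 2 bearing: y=sinΔλ·cosφ2=0.35078548, x=cosφ1·sinφ2-sinφ1·cosφ2·cosΔλ=0.33564040; θ=atan2(y, x)=46.2640° ≈ 46.3°
Leg 3: φ1=0.3575464, φ2=1.2538166, Δφ=0.8962702, Δλ=3.5325272 rad; a=sin²(Δφ/2)+cosφ1·cosφ2·sin²(Δλ/2)=0.4687075412; c=2·atan2(√a, √(1-a))=1.508170481; dist=6371·c=9608.554 ≈ 9608.6 km; running total=15103.3 km
Leg 3 bearing: y=sinΔλ·cosφ2=-0.11877341, x=cosφ1·sinφ2-sinφ1·cosφ2·cosΔλ=0.99094702; θ=atan2(y, x)=-6.8348° <0 so +360° → 353.1652° ≈ 353.2°
Leg 4: φ1=1.2538166, φ2=0.8065952, Δφ=-0.4472214, Δλ=-1.8649332 rad; a=sin²(Δφ/2)+cosφ1·cosφ2·sin²(Δλ/2)=0.1882800262; c=2·atan2(√a, √(1-a))=0.897661665; dist=6371·c=5719.002 ≈ 5719.0 km; running total=20822.3 km
Leg 4 bearing: y=sinΔλ·cosφ2=-0.66224269, x=cosφ1·sinφ2-sinφ1·cosφ2·cosΔλ=0.41564078; θ=atan2(y, x)=-57.8865° <0 so +360° → 302.1135° ≈ 302.1°

Leg 1: dist=2265.1 km, bearing=80.1°
Leg 2: dist=3229.6 km, bearing=46.3°
Leg 3: dist=9608.6 km, bearing=353.2°
Leg 4: dist=5719.0 km, bearing=302.1°
Total: 20822.3 km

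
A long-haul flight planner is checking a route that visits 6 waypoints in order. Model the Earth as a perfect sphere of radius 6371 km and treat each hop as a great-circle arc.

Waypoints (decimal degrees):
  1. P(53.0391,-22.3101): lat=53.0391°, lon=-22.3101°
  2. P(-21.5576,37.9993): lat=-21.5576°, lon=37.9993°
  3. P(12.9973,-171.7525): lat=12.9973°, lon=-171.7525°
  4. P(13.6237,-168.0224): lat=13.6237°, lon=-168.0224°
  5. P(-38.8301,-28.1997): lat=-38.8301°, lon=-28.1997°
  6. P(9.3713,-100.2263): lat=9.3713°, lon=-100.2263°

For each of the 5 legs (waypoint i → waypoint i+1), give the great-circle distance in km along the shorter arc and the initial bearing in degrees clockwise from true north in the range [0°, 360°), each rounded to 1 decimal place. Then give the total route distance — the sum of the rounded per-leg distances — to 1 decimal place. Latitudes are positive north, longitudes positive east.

Leg 1: dist=10113.4 km, bearing=126.1°
Leg 2: dist=16722.6 km, bearing=101.9°
Leg 3: dist=409.6 km, bearing=79.8°
Leg 4: dist=15185.2 km, bearing=133.0°
Leg 5: dist=9144.3 km, bearing=288.7°
Total: 51575.1 km

Leg 1: φ1=0.9257069, φ2=-0.3762511, Δφ=-1.3019580, Δλ=1.0525976 rad; a=sin²(Δφ/2)+cosφ1·cosφ2·sin²(Δλ/2)=0.5083063641; c=2·atan2(√a, √(1-a))=1.587409819; dist=6371·c=10113.388 ≈ 10113.4 km; running total=10113.4 km
Leg 1 bearing: y=sinΔλ·cosφ2=0.80794516, x=cosφ1·sinφ2-sinφ1·cosφ2·cosΔλ=-0.58902346; θ=atan2(y, x)=126.0935° ≈ 126.1°
Leg 2: φ1=-0.3762511, φ2=0.2268457, Δφ=0.6030968, Δλ=-3.6608595 rad; a=sin²(Δφ/2)+cosφ1·cosφ2·sin²(Δλ/2)=0.9347022854; c=2·atan2(√a, √(1-a))=2.624792290; dist=6371·c=16722.552 ≈ 16722.6 km; running total=26836.0 km
Leg 2 bearing: y=sinΔλ·cosφ2=0.48353034, x=cosφ1·sinφ2-sinφ1·cosφ2·cosΔλ=-0.10165678; θ=atan2(y, x)=101.8729° ≈ 101.9°
Leg 3: φ1=0.2268457, φ2=0.2377784, Δφ=0.0109327, Δλ=0.0651025 rad; a=sin²(Δφ/2)+cosφ1·cosφ2·sin²(Δλ/2)=0.0010329164; c=2·atan2(√a, √(1-a))=0.064289104; dist=6371·c=409.586 ≈ 409.6 km; running total=27245.6 km
Leg 3 bearing: y=sinΔλ·cosφ2=0.06322609, x=cosφ1·sinφ2-sinφ1·cosφ2·cosΔλ=0.01139556; θ=atan2(y, x)=79.7830° ≈ 79.8°
Leg 4: φ1=0.2377784, φ2=-0.6777131, Δφ=-0.9154915, Δλ=2.4403665 rad; a=sin²(Δφ/2)+cosφ1·cosφ2·sin²(Δλ/2)=0.8630726658; c=2·atan2(√a, √(1-a))=2.383495096; dist=6371·c=15185.247 ≈ 15185.2 km; running total=42430.8 km
Leg 4 bearing: y=sinΔλ·cosφ2=0.50258136, x=cosφ1·sinφ2-sinφ1·cosφ2·cosΔλ=-0.46917473; θ=atan2(y, x)=133.0311° ≈ 133.0°
Leg 5: φ1=-0.6777131, φ2=0.1635600, Δφ=0.8412731, Δλ=-1.2571013 rad; a=sin²(Δφ/2)+cosφ1·cosφ2·sin²(Δλ/2)=0.4324614531; c=2·atan2(√a, √(1-a))=1.435305058; dist=6371·c=9144.329 ≈ 9144.3 km; running total=51575.1 km
Leg 5 bearing: y=sinΔλ·cosφ2=-0.93850502, x=cosφ1·sinφ2-sinφ1·cosφ2·cosΔλ=0.31774598; θ=atan2(y, x)=-71.2956° <0 so +360° → 288.7044° ≈ 288.7°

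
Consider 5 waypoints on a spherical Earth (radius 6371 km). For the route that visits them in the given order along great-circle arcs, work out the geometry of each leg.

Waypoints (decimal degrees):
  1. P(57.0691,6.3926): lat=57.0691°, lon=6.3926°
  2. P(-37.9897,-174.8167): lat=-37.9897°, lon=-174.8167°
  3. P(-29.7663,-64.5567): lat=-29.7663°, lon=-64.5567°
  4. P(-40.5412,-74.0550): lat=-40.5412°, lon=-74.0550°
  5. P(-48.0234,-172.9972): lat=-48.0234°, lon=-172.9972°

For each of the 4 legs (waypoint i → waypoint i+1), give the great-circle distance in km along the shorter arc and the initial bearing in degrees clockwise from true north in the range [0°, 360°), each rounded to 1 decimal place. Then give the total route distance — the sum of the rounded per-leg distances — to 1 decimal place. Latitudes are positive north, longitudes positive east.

Leg 1: dist=17891.7 km, bearing=2.9°
Leg 2: dist=9569.6 km, bearing=125.3°
Leg 3: dist=1474.8 km, bearing=213.1°
Leg 4: dist=7356.4 km, bearing=226.2°
Total: 36292.5 km

Leg 1: φ1=0.9960437, φ2=-0.6630453, Δφ=-1.6590890, Δλ=-3.1626989 rad; a=sin²(Δφ/2)+cosφ1·cosφ2·sin²(Δλ/2)=0.9724855357; c=2·atan2(√a, √(1-a))=2.808302493; dist=6371·c=17891.695 ≈ 17891.7 km; running total=17891.7 km
Leg 1 bearing: y=sinΔλ·cosφ2=0.01663307, x=cosφ1·sinφ2-sinφ1·cosφ2·cosΔλ=0.32673080; θ=atan2(y, x)=2.9143° ≈ 2.9°
Leg 2: φ1=-0.6630453, φ2=-0.5195199, Δφ=0.1435254, Δλ=1.9244000 rad; a=sin²(Δφ/2)+cosφ1·cosφ2·sin²(Δλ/2)=0.4656598199; c=2·atan2(√a, √(1-a))=1.502061858; dist=6371·c=9569.636 ≈ 9569.6 km; running total=27461.3 km
Leg 2 bearing: y=sinΔλ·cosφ2=0.81435168, x=cosφ1·sinφ2-sinφ1·cosφ2·cosΔλ=-0.57629363; θ=atan2(y, x)=125.2860° ≈ 125.3°
Leg 3: φ1=-0.5195199, φ2=-0.7075774, Δφ=-0.1880575, Δλ=-0.1657766 rad; a=sin²(Δφ/2)+cosφ1·cosφ2·sin²(Δλ/2)=0.0133372558; c=2·atan2(√a, √(1-a))=0.231490608; dist=6371·c=1474.827 ≈ 1474.8 km; running total=28936.1 km
Leg 3 bearing: y=sinΔλ·cosφ2=-0.12540384, x=cosφ1·sinφ2-sinφ1·cosφ2·cosΔλ=-0.19212332; θ=atan2(y, x)=-146.8665° <0 so +360° → 213.1335° ≈ 213.1°
Leg 4: φ1=-0.7075774, φ2=-0.8381664, Δφ=-0.1305890, Δλ=-1.7268672 rad; a=sin²(Δφ/2)+cosφ1·cosφ2·sin²(Δλ/2)=0.2978931688; c=2·atan2(√a, √(1-a))=1.154677360; dist=6371·c=7356.449 ≈ 7356.4 km; running total=36292.5 km
Leg 4 bearing: y=sinΔλ·cosφ2=-0.66069789, x=cosφ1·sinφ2-sinφ1·cosφ2·cosΔλ=-0.63252638; θ=atan2(y, x)=-133.7521° <0 so +360° → 226.2479° ≈ 226.2°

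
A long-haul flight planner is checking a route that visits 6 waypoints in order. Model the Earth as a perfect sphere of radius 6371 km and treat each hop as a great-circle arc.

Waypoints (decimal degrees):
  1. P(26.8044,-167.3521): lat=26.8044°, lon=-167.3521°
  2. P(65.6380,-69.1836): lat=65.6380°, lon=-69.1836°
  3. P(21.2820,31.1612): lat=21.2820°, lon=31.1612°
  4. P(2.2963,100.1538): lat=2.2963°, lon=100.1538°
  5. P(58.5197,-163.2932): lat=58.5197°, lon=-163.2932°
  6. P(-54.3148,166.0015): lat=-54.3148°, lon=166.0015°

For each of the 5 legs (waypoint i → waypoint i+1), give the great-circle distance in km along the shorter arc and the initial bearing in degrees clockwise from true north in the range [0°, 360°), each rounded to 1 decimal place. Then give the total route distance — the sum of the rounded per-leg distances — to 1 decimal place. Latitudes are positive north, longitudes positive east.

Leg 1: φ1=0.4678250, φ2=1.1455992, Δφ=0.6777742, Δλ=1.7133635 rad; a=sin²(Δφ/2)+cosφ1·cosφ2·sin²(Δλ/2)=0.3207598716; c=2·atan2(√a, √(1-a))=1.204156884; dist=6371·c=7671.684 ≈ 7671.7 km; running total=7671.7 km
Leg 1 bearing: y=sinΔλ·cosφ2=0.40831533, x=cosφ1·sinφ2-sinφ1·cosφ2·cosΔλ=0.83950610; θ=atan2(y, x)=25.9372° ≈ 25.9°
Leg 2: φ1=1.1455992, φ2=0.3714410, Δφ=-0.7741582, Δλ=1.7513471 rad; a=sin²(Δφ/2)+cosφ1·cosφ2·sin²(Δλ/2)=0.3691910644; c=2·atan2(√a, √(1-a))=1.306098251; dist=6371·c=8321.152 ≈ 8321.2 km; running total=15992.9 km
Leg 2 bearing: y=sinΔλ·cosφ2=0.91665874, x=cosφ1·sinφ2-sinφ1·cosφ2·cosΔλ=0.30214706; θ=atan2(y, x)=71.7569° ≈ 71.8°
Leg 3: φ1=0.3714410, φ2=0.0400780, Δφ=-0.3313630, Δλ=1.2041480 rad; a=sin²(Δφ/2)+cosφ1·cosφ2·sin²(Δλ/2)=0.3258419896; c=2·atan2(√a, √(1-a))=1.215022304; dist=6371·c=7740.907 ≈ 7740.9 km; running total=23733.8 km
Leg 3 bearing: y=sinΔλ·cosφ2=0.93278449, x=cosφ1·sinφ2-sinφ1·cosφ2·cosΔλ=-0.09267708; θ=atan2(y, x)=95.6740° ≈ 95.7°
Leg 4: φ1=0.0400780, φ2=1.0213614, Δφ=0.9812834, Δλ=-4.5980176 rad; a=sin²(Δφ/2)+cosφ1·cosφ2·sin²(Δλ/2)=0.5126886176; c=2·atan2(√a, √(1-a))=1.596176287; dist=6371·c=10169.239 ≈ 10169.2 km; running total=33903.0 km
Leg 4 bearing: y=sinΔλ·cosφ2=0.51879365, x=cosφ1·sinφ2-sinφ1·cosφ2·cosΔλ=0.85452276; θ=atan2(y, x)=31.2626° ≈ 31.3°
Leg 5: φ1=1.0213614, φ2=-0.9479721, Δφ=-1.9693335, Δλ=5.7472767 rad; a=sin²(Δφ/2)+cosφ1·cosφ2·sin²(Δλ/2)=0.7153883130; c=2·atan2(√a, √(1-a))=2.016149494; dist=6371·c=12844.888 ≈ 12844.9 km; running total=46747.9 km
Leg 5 bearing: y=sinΔλ·cosφ2=-0.29786212, x=cosφ1·sinφ2-sinφ1·cosφ2·cosΔλ=-0.85188594; θ=atan2(y, x)=-160.7278° <0 so +360° → 199.2722° ≈ 199.3°

Leg 1: dist=7671.7 km, bearing=25.9°
Leg 2: dist=8321.2 km, bearing=71.8°
Leg 3: dist=7740.9 km, bearing=95.7°
Leg 4: dist=10169.2 km, bearing=31.3°
Leg 5: dist=12844.9 km, bearing=199.3°
Total: 46747.9 km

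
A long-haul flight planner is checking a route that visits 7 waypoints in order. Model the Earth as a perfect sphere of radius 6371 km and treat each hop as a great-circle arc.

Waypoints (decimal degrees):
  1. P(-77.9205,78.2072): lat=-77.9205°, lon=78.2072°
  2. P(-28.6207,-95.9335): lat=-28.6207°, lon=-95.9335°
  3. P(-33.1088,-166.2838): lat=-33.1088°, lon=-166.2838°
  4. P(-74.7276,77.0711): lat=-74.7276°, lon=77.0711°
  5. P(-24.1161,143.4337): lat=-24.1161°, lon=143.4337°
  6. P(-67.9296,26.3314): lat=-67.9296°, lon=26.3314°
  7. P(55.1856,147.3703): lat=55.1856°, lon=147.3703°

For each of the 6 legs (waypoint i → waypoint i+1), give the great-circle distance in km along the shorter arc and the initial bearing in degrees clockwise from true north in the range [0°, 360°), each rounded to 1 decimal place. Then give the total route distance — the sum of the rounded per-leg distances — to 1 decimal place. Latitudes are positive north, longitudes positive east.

Leg 1: φ1=-1.3599693, φ2=-0.4995254, Δφ=0.8604438, Δλ=-3.0393286 rad; a=sin²(Δφ/2)+cosφ1·cosφ2·sin²(Δλ/2)=0.3571677747; c=2·atan2(√a, √(1-a))=1.281096628; dist=6371·c=8161.867 ≈ 8161.9 km; running total=8161.9 km
Leg 1 bearing: y=sinΔλ·cosφ2=-0.08961204, x=cosφ1·sinφ2-sinφ1·cosφ2·cosΔλ=-0.95413076; θ=atan2(y, x)=-174.6345° <0 so +360° → 185.3655° ≈ 185.4°
Leg 2: φ1=-0.4995254, φ2=-0.5778576, Δφ=-0.0783321, Δλ=-1.2278444 rad; a=sin²(Δφ/2)+cosφ1·cosφ2·sin²(Δλ/2)=0.2455488012; c=2·atan2(√a, √(1-a))=1.036887078; dist=6371·c=6606.008 ≈ 6606.0 km; running total=14767.9 km
Leg 2 bearing: y=sinΔλ·cosφ2=-0.78885610, x=cosφ1·sinφ2-sinφ1·cosφ2·cosΔλ=-0.34456407; θ=atan2(y, x)=-113.5952° <0 so +360° → 246.4048° ≈ 246.4°
Leg 3: φ1=-0.5778576, φ2=-1.3042427, Δφ=-0.7263851, Δλ=4.2473443 rad; a=sin²(Δφ/2)+cosφ1·cosφ2·sin²(Δλ/2)=0.2860043383; c=2·atan2(√a, √(1-a))=1.128527244; dist=6371·c=7189.847 ≈ 7189.8 km; running total=21957.7 km
Leg 3 bearing: y=sinΔλ·cosφ2=-0.23543481, x=cosφ1·sinφ2-sinφ1·cosφ2·cosΔλ=-0.87257887; θ=atan2(y, x)=-164.9003° <0 so +360° → 195.0997° ≈ 195.1°
Leg 4: φ1=-1.3042427, φ2=-0.4209053, Δφ=0.8833373, Δλ=1.1582459 rad; a=sin²(Δφ/2)+cosφ1·cosφ2·sin²(Δλ/2)=0.2547238300; c=2·atan2(√a, √(1-a))=1.058072842; dist=6371·c=6740.982 ≈ 6741.0 km; running total=28698.7 km
Leg 4 bearing: y=sinΔλ·cosφ2=0.83614334, x=cosφ1·sinφ2-sinφ1·cosφ2·cosΔλ=0.24540316; θ=atan2(y, x)=73.6433° ≈ 73.6°
Leg 5: φ1=-0.4209053, φ2=-1.1855952, Δφ=-0.7646898, Δλ=-2.0438207 rad; a=sin²(Δφ/2)+cosφ1·cosφ2·sin²(Δλ/2)=0.3887973136; c=2·atan2(√a, √(1-a))=1.346515383; dist=6371·c=8578.6495 ≈ 8578.6 km; running total=37277.3 km
Leg 5 bearing: y=sinΔλ·cosφ2=-0.33448663, x=cosφ1·sinφ2-sinφ1·cosφ2·cosΔλ=-0.91578084; θ=atan2(y, x)=-159.9354° <0 so +360° → 200.0646° ≈ 200.1°
Leg 6: φ1=-1.1855952, φ2=0.9631704, Δφ=2.1487656, Δλ=2.1125273 rad; a=sin²(Δφ/2)+cosφ1·cosφ2·sin²(Δλ/2)=0.9357279545; c=2·atan2(√a, √(1-a))=2.628959237; dist=6371·c=16749.099 ≈ 16749.1 km; running total=54026.4 km
Leg 6 bearing: y=sinΔλ·cosφ2=0.48917414, x=cosφ1·sinφ2-sinφ1·cosφ2·cosΔλ=0.03568272; θ=atan2(y, x)=85.8280° ≈ 85.8°

Leg 1: dist=8161.9 km, bearing=185.4°
Leg 2: dist=6606.0 km, bearing=246.4°
Leg 3: dist=7189.8 km, bearing=195.1°
Leg 4: dist=6741.0 km, bearing=73.6°
Leg 5: dist=8578.6 km, bearing=200.1°
Leg 6: dist=16749.1 km, bearing=85.8°
Total: 54026.4 km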